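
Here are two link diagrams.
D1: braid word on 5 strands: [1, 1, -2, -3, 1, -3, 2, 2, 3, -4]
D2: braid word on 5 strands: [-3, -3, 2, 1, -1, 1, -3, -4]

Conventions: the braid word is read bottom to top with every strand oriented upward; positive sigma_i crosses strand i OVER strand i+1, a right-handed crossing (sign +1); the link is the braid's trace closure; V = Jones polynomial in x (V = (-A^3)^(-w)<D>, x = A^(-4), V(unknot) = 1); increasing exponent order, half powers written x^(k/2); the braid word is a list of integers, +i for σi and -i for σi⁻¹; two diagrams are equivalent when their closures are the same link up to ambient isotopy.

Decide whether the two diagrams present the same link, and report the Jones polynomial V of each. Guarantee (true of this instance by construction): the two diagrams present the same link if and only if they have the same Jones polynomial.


equivalent: no
V(D1) = x^-1 - 2 + 3x - 3x^2 + 4x^3 - 3x^4 + 2x^5 - x^6  (w +2, c 10, <D> = -A^-18 + 2A^-14 - 3A^-10 + 4A^-6 - 3A^-2 + 3A^2 - 2A^6 + A^10)
V(D2) = -x^-4 + x^-3 + x^-1  (w -2, c 8, <D> = A^-2 + A^6 - A^10)
why: 2 classes among 2 diagrams; unequal V(x) rules out equality


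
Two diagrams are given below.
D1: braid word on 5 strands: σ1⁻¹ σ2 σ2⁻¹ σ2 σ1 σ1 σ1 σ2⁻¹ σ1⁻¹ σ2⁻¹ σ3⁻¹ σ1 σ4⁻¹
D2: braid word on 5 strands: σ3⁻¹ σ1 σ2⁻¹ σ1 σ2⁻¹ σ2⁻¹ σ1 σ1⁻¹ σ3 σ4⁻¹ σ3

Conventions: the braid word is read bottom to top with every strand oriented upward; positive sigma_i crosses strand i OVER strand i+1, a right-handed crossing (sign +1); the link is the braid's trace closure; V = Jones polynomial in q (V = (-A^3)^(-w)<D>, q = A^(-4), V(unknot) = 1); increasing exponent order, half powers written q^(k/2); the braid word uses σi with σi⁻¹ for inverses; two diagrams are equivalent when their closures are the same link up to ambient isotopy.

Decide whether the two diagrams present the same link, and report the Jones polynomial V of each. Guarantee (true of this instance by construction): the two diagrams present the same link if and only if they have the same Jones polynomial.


equivalent: no
D1 (bracket A^-13 + A^-5; 13 crossings at w = -1): V = -q^(1/2) - q^(5/2)
V(D2) = q^(-7/2) - 2q^(-5/2) + q^(-3/2) - 2q^(-1/2) + q^(1/2) - q^(3/2)  [11 crossings, <D> = A^-9 - A^-5 + 2A^-1 - A^3 + 2A^7 - A^11, w = -1]
observation: 2 values of V(q) split the 2 diagrams


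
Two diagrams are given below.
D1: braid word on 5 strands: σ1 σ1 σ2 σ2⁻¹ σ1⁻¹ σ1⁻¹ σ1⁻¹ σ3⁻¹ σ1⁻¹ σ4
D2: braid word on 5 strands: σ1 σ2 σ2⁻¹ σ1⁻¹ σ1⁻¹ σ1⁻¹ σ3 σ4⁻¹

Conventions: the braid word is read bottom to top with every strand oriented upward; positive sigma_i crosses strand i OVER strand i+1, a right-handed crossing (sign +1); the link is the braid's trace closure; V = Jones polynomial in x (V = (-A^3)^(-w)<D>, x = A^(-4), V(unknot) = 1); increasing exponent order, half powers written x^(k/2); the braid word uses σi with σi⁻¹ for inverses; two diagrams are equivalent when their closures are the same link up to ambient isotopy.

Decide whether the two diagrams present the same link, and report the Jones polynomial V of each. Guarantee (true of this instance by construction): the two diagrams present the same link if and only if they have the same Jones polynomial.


same link: yes
V(D1) = x^-3 + x^-2 + x^-1 + 1  [10 crossings, <D> = A^-6 + A^-2 + A^2 + A^6, w = -2]
V(D2) = x^-3 + x^-2 + x^-1 + 1  (w -2, c 8, <D> = A^-6 + A^-2 + A^2 + A^6)
note: Markov moves rewrite D1 (10 crossings) into D2 (8)


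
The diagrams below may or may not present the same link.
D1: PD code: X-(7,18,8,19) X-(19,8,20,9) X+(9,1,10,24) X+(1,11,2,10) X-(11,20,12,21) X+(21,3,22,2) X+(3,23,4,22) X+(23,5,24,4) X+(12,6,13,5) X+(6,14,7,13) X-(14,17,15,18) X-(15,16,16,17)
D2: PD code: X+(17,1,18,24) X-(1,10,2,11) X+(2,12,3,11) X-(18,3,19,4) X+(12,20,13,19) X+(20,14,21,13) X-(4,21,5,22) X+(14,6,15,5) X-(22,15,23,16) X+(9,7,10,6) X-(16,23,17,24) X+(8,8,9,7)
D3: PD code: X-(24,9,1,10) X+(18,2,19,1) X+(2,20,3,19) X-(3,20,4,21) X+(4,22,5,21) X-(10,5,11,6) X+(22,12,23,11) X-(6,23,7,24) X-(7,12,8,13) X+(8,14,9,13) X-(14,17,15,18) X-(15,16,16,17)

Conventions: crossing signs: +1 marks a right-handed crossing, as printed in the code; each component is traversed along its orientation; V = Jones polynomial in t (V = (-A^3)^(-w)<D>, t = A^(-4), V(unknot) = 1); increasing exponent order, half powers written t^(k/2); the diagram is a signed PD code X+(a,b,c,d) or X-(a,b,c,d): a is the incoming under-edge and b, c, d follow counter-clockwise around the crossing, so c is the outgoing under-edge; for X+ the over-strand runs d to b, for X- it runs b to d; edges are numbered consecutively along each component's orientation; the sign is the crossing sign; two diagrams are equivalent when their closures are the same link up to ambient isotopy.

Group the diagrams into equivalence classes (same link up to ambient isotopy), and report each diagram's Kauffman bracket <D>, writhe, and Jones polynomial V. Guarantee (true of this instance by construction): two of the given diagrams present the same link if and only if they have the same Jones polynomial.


classes: {D1} | {D2, D3}
V(D1) = t^2 + t^4 - t^5 + t^6 - t^7  [12 crossings, <D> = -A^-22 + A^-18 - A^-14 + A^-10 + A^-2, w = +2]
D2 (bracket -A^-6 + 2A^-2 - 2A^2 + 3A^6 - 2A^10 + 2A^14 - A^18; 12 crossings at w = +2): V = -t^-3 + 2t^-2 - 2t^-1 + 3 - 2t + 2t^2 - t^3
V(D3) = -t^-3 + 2t^-2 - 2t^-1 + 3 - 2t + 2t^2 - t^3  (w -2, c 12, <D> = -A^-18 + 2A^-14 - 2A^-10 + 3A^-6 - 2A^-2 + 2A^2 - A^6)
insight: V(t) takes 2 values over 3 diagrams, fixing the grouping


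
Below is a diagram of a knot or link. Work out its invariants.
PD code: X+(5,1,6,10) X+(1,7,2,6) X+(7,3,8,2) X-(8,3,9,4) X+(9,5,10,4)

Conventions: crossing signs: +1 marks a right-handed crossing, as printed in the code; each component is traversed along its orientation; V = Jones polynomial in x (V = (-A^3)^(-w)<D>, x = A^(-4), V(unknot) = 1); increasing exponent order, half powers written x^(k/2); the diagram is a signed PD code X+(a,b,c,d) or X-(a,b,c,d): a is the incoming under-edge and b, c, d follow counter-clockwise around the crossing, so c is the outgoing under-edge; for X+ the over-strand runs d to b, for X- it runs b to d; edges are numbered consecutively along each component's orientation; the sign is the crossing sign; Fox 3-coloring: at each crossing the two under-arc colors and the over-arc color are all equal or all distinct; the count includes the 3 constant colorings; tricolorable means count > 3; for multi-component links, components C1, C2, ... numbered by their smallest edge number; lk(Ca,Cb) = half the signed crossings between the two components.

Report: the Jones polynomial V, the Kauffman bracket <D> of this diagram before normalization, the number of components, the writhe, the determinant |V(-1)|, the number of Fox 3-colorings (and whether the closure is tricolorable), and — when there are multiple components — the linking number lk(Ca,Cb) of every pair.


V = x + x^3 - x^4
<D> = A^-7 - A^-3 - A^5 (w = +3)
1 component over 5 crossings, w = +3
9 Fox colorings among 3^5, |V(-1)| = 3: tricolorable
why: w = +3 (over 5 crossings) is diagram-only; (-A^3)^(-3) removes it from V


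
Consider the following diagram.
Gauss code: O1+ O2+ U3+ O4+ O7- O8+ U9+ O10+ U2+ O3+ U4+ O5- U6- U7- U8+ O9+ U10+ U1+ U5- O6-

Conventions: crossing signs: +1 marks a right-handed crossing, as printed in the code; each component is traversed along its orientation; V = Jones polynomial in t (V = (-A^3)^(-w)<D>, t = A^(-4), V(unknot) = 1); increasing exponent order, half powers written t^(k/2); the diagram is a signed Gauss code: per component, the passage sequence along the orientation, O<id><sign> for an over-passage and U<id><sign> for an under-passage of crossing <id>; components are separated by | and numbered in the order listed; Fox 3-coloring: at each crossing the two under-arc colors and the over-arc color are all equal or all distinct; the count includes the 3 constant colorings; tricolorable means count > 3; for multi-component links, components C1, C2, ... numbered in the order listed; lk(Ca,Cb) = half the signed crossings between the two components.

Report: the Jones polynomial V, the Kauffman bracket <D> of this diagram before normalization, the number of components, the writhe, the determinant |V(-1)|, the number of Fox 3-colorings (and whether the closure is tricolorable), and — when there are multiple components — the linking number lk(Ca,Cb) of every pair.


Jones polynomial: V(t) = t - t^2 + 2t^3 - t^4 + t^5 - t^6
<D> = -A^-12 + A^-8 - A^-4 + 2 - A^4 + A^8; writhe +4
components 1, writhe +4 (10 crossings)
3-colorings: 3 of 3^10, det 7 — not tricolorable
note: V spans 5 powers of t: at least 5 crossings in any diagram


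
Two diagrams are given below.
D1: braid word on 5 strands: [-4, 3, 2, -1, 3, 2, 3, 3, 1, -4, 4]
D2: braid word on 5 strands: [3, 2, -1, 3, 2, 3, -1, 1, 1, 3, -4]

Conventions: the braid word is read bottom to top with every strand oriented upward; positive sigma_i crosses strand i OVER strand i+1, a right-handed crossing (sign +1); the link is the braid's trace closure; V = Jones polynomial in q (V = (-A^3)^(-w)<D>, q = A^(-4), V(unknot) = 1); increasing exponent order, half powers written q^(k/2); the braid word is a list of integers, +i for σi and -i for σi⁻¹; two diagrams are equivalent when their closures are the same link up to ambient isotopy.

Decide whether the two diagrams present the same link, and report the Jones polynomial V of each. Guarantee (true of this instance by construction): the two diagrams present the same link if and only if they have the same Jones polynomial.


same link: yes
V(D1) = -q^(3/2) - q^(7/2) + q^(9/2) - q^(11/2)  [11 crossings, <D> = A^-7 - A^-3 + A + A^9, w = +5]
V(D2) = -q^(3/2) - q^(7/2) + q^(9/2) - q^(11/2)  (w +5, c 11, <D> = A^-7 - A^-3 + A + A^9)
note: D2 (11 crossings) and D1 (11) are Markov-related braid presentations


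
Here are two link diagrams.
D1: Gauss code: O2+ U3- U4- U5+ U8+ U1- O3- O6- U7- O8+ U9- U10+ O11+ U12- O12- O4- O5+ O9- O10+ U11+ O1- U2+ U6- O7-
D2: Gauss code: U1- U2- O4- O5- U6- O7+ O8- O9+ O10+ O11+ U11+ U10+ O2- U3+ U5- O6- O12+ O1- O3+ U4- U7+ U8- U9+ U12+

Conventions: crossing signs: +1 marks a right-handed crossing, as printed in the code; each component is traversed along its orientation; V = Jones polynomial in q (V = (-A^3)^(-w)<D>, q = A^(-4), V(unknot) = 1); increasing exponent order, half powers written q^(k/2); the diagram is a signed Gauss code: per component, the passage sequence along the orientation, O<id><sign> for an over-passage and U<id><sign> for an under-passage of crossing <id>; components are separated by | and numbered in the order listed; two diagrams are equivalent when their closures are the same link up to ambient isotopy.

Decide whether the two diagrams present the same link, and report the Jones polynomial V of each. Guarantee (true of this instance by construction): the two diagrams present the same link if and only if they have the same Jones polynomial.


same link: yes
V(D1) = 1  [12 crossings, <D> = A^-6, w = -2]
D2 (bracket 1; 12 crossings at w = 0): V = 1
note: from 12 to 12 crossings by R-moves: one link, two diagrams


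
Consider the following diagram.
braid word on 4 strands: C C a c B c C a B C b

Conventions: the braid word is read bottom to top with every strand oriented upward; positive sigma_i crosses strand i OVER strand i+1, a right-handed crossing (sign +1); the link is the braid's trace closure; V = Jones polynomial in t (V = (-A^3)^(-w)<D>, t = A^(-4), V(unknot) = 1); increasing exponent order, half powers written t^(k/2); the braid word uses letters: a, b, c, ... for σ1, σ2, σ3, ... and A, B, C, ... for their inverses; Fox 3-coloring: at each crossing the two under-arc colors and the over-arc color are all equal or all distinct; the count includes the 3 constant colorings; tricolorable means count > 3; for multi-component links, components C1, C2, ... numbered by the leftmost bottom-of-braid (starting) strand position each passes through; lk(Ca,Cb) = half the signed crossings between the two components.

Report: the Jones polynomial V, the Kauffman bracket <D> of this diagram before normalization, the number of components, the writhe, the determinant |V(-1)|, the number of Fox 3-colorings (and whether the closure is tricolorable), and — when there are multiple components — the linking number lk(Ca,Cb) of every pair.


V = t^-4 - t^-3 + t^-2 - 2t^-1 + 2 - t + t^2
<D> = -A^-11 + A^-7 - 2A^-3 + 2A - A^5 + A^9 - A^13 (w = -1)
1 component over 11 crossings, w = -1
9 Fox colorings among 3^11, |V(-1)| = 9: tricolorable
why: |V(-1)| = 9: so tricolorable, since 3 divides 9


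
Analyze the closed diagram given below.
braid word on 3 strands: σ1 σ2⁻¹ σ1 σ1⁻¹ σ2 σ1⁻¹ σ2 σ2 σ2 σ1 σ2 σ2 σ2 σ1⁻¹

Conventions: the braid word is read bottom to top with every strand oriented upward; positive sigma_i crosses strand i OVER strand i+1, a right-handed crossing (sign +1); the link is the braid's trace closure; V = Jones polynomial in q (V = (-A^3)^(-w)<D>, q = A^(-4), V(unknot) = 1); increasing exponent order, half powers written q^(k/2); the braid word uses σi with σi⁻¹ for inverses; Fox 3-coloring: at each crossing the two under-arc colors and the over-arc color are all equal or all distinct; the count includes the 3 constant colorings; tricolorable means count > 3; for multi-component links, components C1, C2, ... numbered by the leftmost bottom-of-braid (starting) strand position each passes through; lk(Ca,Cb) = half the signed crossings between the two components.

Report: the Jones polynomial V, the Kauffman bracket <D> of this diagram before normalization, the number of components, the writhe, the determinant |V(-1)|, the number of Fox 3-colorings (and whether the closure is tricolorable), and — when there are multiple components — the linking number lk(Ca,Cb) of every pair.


V = q^2 + 2q^4 - 2q^5 + q^6 - 2q^7 + q^8
<D> = A^-14 - 2A^-10 + A^-6 - 2A^-2 + 2A^2 + A^10 (w = +6)
1 component over 14 crossings, w = +6
27 Fox colorings among 3^14, |V(-1)| = 9: tricolorable
why: free reduction leaves σ2 σ2 σ2 σ1 σ2 σ2 σ2 σ1⁻¹ of the original 14 letters


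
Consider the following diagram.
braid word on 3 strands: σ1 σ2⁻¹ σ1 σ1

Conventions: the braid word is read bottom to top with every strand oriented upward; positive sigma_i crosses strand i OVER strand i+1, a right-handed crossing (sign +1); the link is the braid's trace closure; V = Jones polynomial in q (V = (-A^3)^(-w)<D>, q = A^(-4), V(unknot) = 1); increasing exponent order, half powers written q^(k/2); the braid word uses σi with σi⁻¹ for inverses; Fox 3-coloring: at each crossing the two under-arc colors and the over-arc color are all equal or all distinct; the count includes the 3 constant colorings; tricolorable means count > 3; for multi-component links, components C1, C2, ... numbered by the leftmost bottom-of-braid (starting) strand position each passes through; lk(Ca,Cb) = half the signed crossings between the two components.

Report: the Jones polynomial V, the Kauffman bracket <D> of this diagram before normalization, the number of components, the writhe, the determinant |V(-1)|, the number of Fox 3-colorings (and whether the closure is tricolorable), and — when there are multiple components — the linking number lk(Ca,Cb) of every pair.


V(q) = q + q^3 - q^4
bracket: -A^-10 + A^-6 + A^2, w = +2
1 component, writhe +2, over 4 crossings
det 3, colorings 9 of 3^4 — tricolorable
observation: w = +2 (over 4 crossings) is diagram-only; (-A^3)^(-2) removes it from V


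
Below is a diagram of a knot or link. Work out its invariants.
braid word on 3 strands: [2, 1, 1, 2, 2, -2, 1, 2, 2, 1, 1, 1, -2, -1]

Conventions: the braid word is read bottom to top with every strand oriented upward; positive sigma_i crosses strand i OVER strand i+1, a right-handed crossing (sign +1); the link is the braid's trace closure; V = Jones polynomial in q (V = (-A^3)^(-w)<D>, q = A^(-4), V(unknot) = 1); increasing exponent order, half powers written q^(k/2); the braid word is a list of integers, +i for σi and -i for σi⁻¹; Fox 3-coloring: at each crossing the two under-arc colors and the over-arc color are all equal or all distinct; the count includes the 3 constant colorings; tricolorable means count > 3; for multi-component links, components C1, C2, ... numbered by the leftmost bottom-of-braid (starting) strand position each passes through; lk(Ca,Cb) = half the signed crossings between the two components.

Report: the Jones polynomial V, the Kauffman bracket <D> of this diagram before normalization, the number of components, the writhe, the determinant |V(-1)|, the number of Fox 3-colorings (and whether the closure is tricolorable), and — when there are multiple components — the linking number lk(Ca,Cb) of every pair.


Jones polynomial: V(q) = q^3 + 2q^5 - 2q^6 + 2q^7 - 3q^8 + 2q^9 - 2q^10 + q^11
<D> = A^-20 - 2A^-16 + 2A^-12 - 3A^-8 + 2A^-4 - 2 + 2A^4 + A^12; writhe +8
components 1, writhe +8 (14 crossings)
3-colorings: 9 of 3^14, det 15 — tricolorable
note: det 15 = |V(-1)|; divisible by 3, so tricolorable


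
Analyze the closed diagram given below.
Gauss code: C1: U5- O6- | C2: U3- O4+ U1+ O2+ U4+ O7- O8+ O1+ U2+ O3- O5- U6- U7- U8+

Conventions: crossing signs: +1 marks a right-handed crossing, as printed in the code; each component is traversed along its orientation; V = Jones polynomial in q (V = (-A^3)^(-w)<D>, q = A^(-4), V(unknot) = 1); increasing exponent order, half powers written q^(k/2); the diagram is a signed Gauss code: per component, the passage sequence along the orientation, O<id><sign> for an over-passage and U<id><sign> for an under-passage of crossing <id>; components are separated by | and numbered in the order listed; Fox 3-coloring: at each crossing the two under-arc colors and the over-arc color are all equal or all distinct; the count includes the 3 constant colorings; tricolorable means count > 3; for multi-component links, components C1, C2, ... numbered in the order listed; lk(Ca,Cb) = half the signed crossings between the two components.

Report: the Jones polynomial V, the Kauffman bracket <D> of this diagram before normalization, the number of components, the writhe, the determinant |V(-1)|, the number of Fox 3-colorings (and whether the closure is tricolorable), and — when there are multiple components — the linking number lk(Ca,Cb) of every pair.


Jones polynomial: V(q) = -q^(-3/2) - 2q^(1/2) + q^(3/2) - q^(5/2) + q^(7/2)
<D> = A^-14 - A^-10 + A^-6 - 2A^-2 - A^6; writhe 0
components 2, writhe 0 (8 crossings)
linking number lk(C1,C2) = -1
3-colorings: 9 of 3^8, det 6 — tricolorable
note: det 6 = |V(-1)|; divisible by 3, so tricolorable


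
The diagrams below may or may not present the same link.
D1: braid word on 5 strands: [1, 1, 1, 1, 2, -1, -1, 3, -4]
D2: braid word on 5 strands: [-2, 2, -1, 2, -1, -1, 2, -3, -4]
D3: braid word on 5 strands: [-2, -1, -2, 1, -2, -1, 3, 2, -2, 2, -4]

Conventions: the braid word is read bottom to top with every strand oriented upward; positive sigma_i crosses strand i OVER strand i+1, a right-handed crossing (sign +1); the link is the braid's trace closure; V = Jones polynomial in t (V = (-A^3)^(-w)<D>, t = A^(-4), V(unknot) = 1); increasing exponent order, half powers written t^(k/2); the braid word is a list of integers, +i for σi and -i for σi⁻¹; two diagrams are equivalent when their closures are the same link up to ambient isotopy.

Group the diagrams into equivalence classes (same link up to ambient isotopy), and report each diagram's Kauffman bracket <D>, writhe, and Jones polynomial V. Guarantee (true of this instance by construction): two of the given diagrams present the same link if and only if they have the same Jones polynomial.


classes: {D1} | {D2} | {D3}
V(D1) = -t^(1/2) - t^(5/2)  [9 crossings, <D> = A^-1 + A^7, w = +3]
D2 (bracket A^-15 - A^-11 + 2A^-7 - A^-3 + 2A - A^5; 9 crossings at w = -3): V = t^(-7/2) - 2t^(-5/2) + t^(-3/2) - 2t^(-1/2) + t^(1/2) - t^(3/2)
V(D3) = -t^(-9/2) - t^(-5/2) + t^(-3/2) - t^(-1/2)  [11 crossings, <D> = A^-7 - A^-3 + A + A^9, w = -3]
note: comparing 3 Jones polynomials yields 3 groups


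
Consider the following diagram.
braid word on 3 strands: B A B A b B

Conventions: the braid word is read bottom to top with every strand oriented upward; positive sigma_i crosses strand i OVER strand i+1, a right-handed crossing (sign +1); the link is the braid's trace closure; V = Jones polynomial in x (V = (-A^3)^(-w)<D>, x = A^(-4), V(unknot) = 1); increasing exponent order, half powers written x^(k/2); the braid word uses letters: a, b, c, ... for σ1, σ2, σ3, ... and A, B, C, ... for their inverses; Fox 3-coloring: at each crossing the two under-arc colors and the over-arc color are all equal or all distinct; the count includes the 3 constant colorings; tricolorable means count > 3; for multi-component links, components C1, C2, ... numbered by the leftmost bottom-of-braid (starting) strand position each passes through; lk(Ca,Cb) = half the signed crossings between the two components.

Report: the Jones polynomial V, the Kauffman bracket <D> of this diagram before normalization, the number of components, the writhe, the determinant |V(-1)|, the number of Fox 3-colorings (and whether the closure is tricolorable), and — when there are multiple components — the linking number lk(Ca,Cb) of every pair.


V(x) = -x^-4 + x^-3 + x^-1
bracket: A^-8 + 1 - A^4, w = -4
1 component, writhe -4, over 6 crossings
det 3, colorings 9 of 3^6 — tricolorable
observation: the span of V is 3, forcing >= 3 crossings in any diagram


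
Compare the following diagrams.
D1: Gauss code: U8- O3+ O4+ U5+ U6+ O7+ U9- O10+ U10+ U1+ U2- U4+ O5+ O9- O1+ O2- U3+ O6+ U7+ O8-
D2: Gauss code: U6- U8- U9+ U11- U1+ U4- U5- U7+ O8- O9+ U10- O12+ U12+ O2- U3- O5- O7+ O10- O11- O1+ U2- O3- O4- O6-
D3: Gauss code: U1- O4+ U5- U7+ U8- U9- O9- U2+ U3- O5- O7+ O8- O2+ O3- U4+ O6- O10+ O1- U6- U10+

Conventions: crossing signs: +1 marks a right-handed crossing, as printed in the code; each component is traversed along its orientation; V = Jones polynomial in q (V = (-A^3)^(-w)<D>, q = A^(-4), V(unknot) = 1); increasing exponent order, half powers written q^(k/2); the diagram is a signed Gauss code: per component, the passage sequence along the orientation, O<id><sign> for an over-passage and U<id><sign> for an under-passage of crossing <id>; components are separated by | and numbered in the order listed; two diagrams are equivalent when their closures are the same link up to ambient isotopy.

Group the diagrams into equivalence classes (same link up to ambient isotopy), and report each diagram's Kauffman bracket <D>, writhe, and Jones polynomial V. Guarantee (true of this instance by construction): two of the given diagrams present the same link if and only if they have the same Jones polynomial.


grouping into links: {D1} | {D2} | {D3}
V(D1) = q - q^2 + 2q^3 - q^4 + q^5 - q^6  (w +4, c 10, <D> = -A^-12 + A^-8 - A^-4 + 2 - A^4 + A^8)
V(D2) = -q^-4 + q^-3 + q^-1  (w -4, c 12, <D> = A^-8 + 1 - A^4)
D3 (bracket A^-6; 10 crossings at w = -2): V = 1
why: V(q) takes 3 values over 3 diagrams, fixing the grouping


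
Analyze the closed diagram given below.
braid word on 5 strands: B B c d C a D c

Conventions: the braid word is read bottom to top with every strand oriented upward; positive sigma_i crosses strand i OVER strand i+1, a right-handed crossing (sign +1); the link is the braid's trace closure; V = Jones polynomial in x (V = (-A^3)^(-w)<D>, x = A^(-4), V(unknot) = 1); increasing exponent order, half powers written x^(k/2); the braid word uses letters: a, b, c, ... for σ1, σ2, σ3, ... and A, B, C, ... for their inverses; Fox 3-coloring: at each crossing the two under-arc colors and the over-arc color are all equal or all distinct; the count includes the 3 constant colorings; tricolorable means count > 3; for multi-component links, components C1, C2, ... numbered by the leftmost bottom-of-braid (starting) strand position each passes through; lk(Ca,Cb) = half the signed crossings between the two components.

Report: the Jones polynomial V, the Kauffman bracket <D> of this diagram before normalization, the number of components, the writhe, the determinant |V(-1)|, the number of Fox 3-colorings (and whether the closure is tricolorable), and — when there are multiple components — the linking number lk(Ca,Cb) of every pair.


V = x^-2 + 2 + x^2
<D> = A^-8 + 2 + A^8 (w = 0)
3 components over 8 crossings, w = 0
lk(C1,C2): -1
lk(C1,C3) = 0
linking number lk(C2,C3) = +1
3 Fox colorings among 3^8, |V(-1)| = 4: not tricolorable
why: the span of V is 4, within the link bound 8 + 3 - 1


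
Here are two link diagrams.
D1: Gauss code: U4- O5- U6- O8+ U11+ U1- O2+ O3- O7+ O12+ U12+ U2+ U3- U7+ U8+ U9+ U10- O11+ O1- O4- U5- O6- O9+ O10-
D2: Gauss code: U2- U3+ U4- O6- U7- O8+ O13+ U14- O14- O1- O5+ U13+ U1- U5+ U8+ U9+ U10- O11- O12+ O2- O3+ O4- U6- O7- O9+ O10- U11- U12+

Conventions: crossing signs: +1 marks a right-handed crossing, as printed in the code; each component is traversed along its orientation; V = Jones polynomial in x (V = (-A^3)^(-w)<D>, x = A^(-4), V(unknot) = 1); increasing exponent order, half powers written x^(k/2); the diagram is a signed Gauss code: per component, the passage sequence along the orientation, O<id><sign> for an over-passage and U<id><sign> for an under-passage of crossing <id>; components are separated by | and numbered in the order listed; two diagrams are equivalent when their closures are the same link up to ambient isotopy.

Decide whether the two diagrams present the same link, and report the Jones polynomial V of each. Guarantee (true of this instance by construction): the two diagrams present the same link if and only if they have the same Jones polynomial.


same link: yes
V(D1) = -x^-4 + x^-3 + x^-1  [12 crossings, <D> = A^4 + A^12 - A^16, w = 0]
V(D2) = -x^-4 + x^-3 + x^-1  (w -2, c 14, <D> = A^-2 + A^6 - A^10)
note: one V(x) for all 2 diagrams — one class (guaranteed)


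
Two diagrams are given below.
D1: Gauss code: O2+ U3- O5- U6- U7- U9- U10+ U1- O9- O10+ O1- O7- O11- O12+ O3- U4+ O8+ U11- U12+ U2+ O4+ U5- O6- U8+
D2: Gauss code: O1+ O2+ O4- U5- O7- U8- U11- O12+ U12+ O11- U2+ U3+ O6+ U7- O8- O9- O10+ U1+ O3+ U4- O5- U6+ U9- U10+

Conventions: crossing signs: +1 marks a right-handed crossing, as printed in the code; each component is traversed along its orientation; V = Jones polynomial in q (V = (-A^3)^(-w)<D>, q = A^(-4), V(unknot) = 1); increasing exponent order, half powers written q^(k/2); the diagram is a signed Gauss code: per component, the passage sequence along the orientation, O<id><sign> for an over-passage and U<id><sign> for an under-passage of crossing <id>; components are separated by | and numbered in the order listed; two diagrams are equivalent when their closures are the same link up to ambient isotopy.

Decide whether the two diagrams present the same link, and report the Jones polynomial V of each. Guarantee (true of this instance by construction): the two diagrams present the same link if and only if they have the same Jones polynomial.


same link: no
V(D1) = -q^-3 + 2q^-2 - 2q^-1 + 3 - 2q + 2q^2 - q^3  [12 crossings, <D> = -A^-18 + 2A^-14 - 2A^-10 + 3A^-6 - 2A^-2 + 2A^2 - A^6, w = -2]
V(D2) = q^-2 - q^-1 + 1 - q + q^2  [12 crossings, <D> = A^-8 - A^-4 + 1 - A^4 + A^8, w = 0]
insight: 2 classes among 2 diagrams; unequal V(q) rules out equality


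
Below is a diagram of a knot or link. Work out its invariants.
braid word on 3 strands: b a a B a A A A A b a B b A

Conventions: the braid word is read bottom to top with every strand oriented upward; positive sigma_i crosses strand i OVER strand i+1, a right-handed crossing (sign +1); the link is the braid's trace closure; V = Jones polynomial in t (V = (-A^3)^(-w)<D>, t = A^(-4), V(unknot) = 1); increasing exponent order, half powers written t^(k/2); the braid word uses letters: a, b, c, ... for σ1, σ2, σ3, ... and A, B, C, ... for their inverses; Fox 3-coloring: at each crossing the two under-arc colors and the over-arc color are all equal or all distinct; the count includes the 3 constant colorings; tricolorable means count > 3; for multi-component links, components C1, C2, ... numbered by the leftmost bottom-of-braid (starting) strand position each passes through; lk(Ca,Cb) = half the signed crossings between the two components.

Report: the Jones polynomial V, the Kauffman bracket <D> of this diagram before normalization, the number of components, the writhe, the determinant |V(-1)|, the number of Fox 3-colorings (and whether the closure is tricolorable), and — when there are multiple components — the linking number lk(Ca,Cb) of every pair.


V = -t^-3 + 2t^-2 - 2t^-1 + 3 - 2t + 2t^2 - t^3
<D> = -A^-12 + 2A^-8 - 2A^-4 + 3 - 2A^4 + 2A^8 - A^12 (w = 0)
1 component over 14 crossings, w = 0
3 Fox colorings among 3^14, |V(-1)| = 13: not tricolorable
why: |V(-1)| = 13: so not tricolorable, since 3 does not divide 13


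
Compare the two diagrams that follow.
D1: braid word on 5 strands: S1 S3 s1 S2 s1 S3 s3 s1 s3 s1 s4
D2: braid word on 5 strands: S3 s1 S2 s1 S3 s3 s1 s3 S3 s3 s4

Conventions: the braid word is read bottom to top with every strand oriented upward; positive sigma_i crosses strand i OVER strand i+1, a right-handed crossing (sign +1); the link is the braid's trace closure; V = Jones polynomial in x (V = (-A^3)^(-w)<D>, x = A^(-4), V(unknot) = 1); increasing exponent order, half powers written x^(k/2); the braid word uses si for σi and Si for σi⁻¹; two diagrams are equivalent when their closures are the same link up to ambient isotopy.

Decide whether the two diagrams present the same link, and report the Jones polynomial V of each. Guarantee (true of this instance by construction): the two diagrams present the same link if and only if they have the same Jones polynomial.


equivalent: yes
V(D1) = -x^(1/2) - x^(3/2) - x^(5/2) + x^(9/2)  (w +3, c 11, <D> = -A^-9 + A^-1 + A^3 + A^7)
V(D2) = -x^(1/2) - x^(3/2) - x^(5/2) + x^(9/2)  [11 crossings, <D> = -A^-9 + A^-1 + A^3 + A^7, w = +3]
key observation: one V(x) for all 2 diagrams — one class (guaranteed)


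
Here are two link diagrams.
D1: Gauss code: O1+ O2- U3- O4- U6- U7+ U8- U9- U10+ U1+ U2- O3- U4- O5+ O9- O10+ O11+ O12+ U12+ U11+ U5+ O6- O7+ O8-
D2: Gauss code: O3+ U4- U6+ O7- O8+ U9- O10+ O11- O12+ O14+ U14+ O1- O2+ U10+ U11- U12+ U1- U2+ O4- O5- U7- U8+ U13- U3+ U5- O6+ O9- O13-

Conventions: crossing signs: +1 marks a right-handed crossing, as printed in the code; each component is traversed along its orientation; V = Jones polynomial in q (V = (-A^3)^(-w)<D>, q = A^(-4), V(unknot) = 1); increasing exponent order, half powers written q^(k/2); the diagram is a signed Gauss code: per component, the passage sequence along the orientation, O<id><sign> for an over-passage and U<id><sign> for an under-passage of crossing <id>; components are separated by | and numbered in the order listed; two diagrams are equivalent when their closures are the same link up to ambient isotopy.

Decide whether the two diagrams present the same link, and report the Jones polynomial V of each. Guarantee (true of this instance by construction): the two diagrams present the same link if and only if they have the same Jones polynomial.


same link: no
V(D1) = -q^-4 + q^-3 + q^-1  [12 crossings, <D> = A^4 + A^12 - A^16, w = 0]
V(D2) = 1  (w 0, c 14, <D> = 1)
note: comparing 2 Jones polynomials yields 2 groups


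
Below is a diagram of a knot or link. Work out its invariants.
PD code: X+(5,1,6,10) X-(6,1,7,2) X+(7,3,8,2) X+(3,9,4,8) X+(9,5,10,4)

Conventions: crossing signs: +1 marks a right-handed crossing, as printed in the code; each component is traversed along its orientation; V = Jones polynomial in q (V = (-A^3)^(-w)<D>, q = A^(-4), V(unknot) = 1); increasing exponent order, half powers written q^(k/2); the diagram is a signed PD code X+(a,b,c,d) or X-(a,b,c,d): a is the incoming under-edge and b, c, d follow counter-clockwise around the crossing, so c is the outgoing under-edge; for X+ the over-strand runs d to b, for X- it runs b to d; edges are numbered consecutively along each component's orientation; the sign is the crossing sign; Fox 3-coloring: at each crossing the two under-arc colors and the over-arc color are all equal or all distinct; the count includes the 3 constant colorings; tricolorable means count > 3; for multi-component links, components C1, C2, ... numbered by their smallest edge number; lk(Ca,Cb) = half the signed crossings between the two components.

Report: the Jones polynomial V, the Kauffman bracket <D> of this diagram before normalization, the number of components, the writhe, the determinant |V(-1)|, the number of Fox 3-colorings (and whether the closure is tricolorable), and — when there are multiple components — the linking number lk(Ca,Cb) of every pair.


V = q + q^3 - q^4
<D> = A^-7 - A^-3 - A^5 (w = +3)
1 component over 5 crossings, w = +3
9 Fox colorings among 3^5, |V(-1)| = 3: tricolorable
why: the span of V is 3, forcing >= 3 crossings in any diagram


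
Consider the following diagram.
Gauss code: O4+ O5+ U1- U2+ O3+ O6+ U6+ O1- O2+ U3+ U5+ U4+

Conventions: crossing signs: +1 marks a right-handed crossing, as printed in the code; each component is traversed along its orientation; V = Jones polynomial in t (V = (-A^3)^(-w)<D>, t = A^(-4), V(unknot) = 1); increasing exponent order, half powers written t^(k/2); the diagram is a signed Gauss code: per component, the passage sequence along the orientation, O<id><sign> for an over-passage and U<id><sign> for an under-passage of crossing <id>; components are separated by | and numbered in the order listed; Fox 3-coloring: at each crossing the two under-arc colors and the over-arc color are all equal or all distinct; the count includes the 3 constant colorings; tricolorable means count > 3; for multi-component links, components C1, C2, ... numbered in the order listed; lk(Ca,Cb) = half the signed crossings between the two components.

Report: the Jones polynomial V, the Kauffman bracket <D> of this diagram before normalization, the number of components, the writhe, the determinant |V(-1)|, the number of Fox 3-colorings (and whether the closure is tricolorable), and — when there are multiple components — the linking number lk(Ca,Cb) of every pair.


V = 1
<D> = A^12 (w = +4)
1 component over 6 crossings, w = +4
3 Fox colorings among 3^6, |V(-1)| = 1: not tricolorable
why: w = +4 (over 6 crossings) is diagram-only; (-A^3)^(-4) removes it from V


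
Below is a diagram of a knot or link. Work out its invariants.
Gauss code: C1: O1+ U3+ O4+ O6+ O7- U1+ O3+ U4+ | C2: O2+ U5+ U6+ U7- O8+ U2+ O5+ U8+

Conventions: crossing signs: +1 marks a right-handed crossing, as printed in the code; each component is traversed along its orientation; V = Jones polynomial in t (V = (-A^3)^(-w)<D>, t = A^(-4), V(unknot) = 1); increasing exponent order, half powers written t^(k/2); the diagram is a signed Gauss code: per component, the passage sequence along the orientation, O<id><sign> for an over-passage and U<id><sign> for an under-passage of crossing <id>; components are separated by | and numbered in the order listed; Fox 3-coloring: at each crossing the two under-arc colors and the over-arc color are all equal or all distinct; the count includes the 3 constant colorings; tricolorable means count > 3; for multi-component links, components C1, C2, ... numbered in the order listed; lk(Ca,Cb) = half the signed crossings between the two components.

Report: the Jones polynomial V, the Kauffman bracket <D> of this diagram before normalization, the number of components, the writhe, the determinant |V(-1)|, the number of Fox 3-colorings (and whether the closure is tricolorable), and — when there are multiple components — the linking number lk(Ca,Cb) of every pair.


V = -t^(3/2) - t^(5/2) - 2t^(7/2) + t^(11/2) + t^(13/2) + t^(15/2) - t^(17/2)
<D> = -A^-16 + A^-12 + A^-8 + A^-4 - 2A^4 - A^8 - A^12 (w = +6)
2 components over 8 crossings, w = +6
lk(C1,C2): 0
81 Fox colorings among 3^8, |V(-1)| = 0: tricolorable
why: det 0 = |V(-1)|; divisible by 3, so tricolorable


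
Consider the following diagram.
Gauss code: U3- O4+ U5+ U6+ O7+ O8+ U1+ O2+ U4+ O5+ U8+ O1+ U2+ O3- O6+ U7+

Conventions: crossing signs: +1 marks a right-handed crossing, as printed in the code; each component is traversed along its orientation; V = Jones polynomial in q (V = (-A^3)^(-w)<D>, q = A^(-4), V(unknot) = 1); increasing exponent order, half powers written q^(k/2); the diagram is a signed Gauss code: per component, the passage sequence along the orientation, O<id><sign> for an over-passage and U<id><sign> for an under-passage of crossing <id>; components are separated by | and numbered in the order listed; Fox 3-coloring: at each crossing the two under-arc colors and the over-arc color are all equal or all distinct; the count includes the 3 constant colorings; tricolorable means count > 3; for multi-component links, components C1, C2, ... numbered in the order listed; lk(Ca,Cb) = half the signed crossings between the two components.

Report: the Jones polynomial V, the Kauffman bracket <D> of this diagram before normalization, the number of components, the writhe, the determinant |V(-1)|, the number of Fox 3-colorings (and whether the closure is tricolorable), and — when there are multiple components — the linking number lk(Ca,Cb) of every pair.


Jones polynomial: V(q) = q^2 - q^3 + 3q^4 - 3q^5 + 3q^6 - 3q^7 + 2q^8 - q^9
<D> = -A^-18 + 2A^-14 - 3A^-10 + 3A^-6 - 3A^-2 + 3A^2 - A^6 + A^10; writhe +6
components 1, writhe +6 (8 crossings)
3-colorings: 3 of 3^8, det 17 — not tricolorable
note: w = +6 shifts under R1 moves; the (-A^3)^(-6) factor cancels that in V


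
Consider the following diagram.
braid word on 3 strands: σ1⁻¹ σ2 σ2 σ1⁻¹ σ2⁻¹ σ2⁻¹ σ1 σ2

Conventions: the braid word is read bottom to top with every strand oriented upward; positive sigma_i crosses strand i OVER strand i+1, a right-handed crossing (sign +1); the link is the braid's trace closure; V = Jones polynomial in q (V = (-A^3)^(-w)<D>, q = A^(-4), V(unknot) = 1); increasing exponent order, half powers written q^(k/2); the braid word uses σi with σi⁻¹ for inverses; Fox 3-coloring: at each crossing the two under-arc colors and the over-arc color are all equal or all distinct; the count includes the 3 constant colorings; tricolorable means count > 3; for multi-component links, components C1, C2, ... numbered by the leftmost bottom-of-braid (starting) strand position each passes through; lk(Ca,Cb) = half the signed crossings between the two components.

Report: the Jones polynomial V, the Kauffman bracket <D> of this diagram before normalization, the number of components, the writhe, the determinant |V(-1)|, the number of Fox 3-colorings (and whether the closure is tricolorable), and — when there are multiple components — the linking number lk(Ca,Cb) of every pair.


Jones polynomial: V(q) = -q^-3 + q^-2 - q^-1 + 3 - q + q^2 - q^3
<D> = -A^-12 + A^-8 - A^-4 + 3 - A^4 + A^8 - A^12; writhe 0
components 1, writhe 0 (8 crossings)
3-colorings: 27 of 3^8, det 9 — tricolorable
note: V is palindromic (span 6, det 9): q -> 1/q fixes it; necessary, not sufficient, for amphichirality


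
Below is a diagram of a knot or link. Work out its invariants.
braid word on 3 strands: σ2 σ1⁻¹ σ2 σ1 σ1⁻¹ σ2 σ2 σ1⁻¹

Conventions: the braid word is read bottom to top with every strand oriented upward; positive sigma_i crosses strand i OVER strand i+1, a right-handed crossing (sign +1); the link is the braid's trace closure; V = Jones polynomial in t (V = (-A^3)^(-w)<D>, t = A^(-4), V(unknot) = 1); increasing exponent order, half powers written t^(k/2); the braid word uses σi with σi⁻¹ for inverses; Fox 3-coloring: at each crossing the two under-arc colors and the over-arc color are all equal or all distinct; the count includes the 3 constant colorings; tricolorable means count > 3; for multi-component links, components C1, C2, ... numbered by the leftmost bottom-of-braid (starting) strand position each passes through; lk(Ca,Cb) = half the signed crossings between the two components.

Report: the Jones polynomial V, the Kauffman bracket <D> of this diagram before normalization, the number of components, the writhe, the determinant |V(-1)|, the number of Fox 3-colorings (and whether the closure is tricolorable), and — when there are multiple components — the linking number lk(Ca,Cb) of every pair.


Jones polynomial: V(t) = t^-1 - 1 + 2t - 2t^2 + 2t^3 - 2t^4 + t^5
<D> = A^-14 - 2A^-10 + 2A^-6 - 2A^-2 + 2A^2 - A^6 + A^10; writhe +2
components 1, writhe +2 (8 crossings)
3-colorings: 3 of 3^8, det 11 — not tricolorable
note: V spans 6 powers of t: at least 6 crossings in any diagram
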